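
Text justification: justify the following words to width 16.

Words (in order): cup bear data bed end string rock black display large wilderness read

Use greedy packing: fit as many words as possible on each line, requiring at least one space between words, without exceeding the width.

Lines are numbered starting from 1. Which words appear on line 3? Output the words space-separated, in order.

Answer: rock black

Derivation:
Line 1: ['cup', 'bear', 'data'] (min_width=13, slack=3)
Line 2: ['bed', 'end', 'string'] (min_width=14, slack=2)
Line 3: ['rock', 'black'] (min_width=10, slack=6)
Line 4: ['display', 'large'] (min_width=13, slack=3)
Line 5: ['wilderness', 'read'] (min_width=15, slack=1)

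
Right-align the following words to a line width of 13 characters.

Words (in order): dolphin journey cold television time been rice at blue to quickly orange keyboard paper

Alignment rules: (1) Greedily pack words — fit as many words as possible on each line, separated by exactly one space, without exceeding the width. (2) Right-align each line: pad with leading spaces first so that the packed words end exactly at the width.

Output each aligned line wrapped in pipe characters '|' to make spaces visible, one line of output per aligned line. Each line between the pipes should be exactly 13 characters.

Answer: |      dolphin|
| journey cold|
|   television|
|    time been|
| rice at blue|
|   to quickly|
|       orange|
|     keyboard|
|        paper|

Derivation:
Line 1: ['dolphin'] (min_width=7, slack=6)
Line 2: ['journey', 'cold'] (min_width=12, slack=1)
Line 3: ['television'] (min_width=10, slack=3)
Line 4: ['time', 'been'] (min_width=9, slack=4)
Line 5: ['rice', 'at', 'blue'] (min_width=12, slack=1)
Line 6: ['to', 'quickly'] (min_width=10, slack=3)
Line 7: ['orange'] (min_width=6, slack=7)
Line 8: ['keyboard'] (min_width=8, slack=5)
Line 9: ['paper'] (min_width=5, slack=8)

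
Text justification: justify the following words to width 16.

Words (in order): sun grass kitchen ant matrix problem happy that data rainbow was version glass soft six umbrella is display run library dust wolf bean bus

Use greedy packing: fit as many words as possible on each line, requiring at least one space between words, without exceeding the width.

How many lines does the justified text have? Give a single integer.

Line 1: ['sun', 'grass'] (min_width=9, slack=7)
Line 2: ['kitchen', 'ant'] (min_width=11, slack=5)
Line 3: ['matrix', 'problem'] (min_width=14, slack=2)
Line 4: ['happy', 'that', 'data'] (min_width=15, slack=1)
Line 5: ['rainbow', 'was'] (min_width=11, slack=5)
Line 6: ['version', 'glass'] (min_width=13, slack=3)
Line 7: ['soft', 'six'] (min_width=8, slack=8)
Line 8: ['umbrella', 'is'] (min_width=11, slack=5)
Line 9: ['display', 'run'] (min_width=11, slack=5)
Line 10: ['library', 'dust'] (min_width=12, slack=4)
Line 11: ['wolf', 'bean', 'bus'] (min_width=13, slack=3)
Total lines: 11

Answer: 11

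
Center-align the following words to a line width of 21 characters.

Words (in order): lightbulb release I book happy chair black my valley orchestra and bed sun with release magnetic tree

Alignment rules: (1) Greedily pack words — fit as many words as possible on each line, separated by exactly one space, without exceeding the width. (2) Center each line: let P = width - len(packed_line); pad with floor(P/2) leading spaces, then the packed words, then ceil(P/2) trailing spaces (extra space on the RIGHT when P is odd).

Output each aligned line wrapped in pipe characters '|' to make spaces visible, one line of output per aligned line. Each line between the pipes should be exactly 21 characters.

Answer: | lightbulb release I |
|  book happy chair   |
|   black my valley   |
|orchestra and bed sun|
|with release magnetic|
|        tree         |

Derivation:
Line 1: ['lightbulb', 'release', 'I'] (min_width=19, slack=2)
Line 2: ['book', 'happy', 'chair'] (min_width=16, slack=5)
Line 3: ['black', 'my', 'valley'] (min_width=15, slack=6)
Line 4: ['orchestra', 'and', 'bed', 'sun'] (min_width=21, slack=0)
Line 5: ['with', 'release', 'magnetic'] (min_width=21, slack=0)
Line 6: ['tree'] (min_width=4, slack=17)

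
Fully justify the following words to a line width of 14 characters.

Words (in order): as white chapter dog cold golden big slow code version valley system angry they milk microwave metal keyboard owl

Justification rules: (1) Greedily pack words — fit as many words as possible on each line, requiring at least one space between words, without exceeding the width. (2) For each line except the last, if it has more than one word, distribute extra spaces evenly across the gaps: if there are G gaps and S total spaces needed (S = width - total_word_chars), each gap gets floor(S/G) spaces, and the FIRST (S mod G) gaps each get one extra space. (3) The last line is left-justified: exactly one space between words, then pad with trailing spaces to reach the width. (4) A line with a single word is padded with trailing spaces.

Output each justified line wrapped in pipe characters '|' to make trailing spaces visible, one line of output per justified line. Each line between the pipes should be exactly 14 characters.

Line 1: ['as', 'white'] (min_width=8, slack=6)
Line 2: ['chapter', 'dog'] (min_width=11, slack=3)
Line 3: ['cold', 'golden'] (min_width=11, slack=3)
Line 4: ['big', 'slow', 'code'] (min_width=13, slack=1)
Line 5: ['version', 'valley'] (min_width=14, slack=0)
Line 6: ['system', 'angry'] (min_width=12, slack=2)
Line 7: ['they', 'milk'] (min_width=9, slack=5)
Line 8: ['microwave'] (min_width=9, slack=5)
Line 9: ['metal', 'keyboard'] (min_width=14, slack=0)
Line 10: ['owl'] (min_width=3, slack=11)

Answer: |as       white|
|chapter    dog|
|cold    golden|
|big  slow code|
|version valley|
|system   angry|
|they      milk|
|microwave     |
|metal keyboard|
|owl           |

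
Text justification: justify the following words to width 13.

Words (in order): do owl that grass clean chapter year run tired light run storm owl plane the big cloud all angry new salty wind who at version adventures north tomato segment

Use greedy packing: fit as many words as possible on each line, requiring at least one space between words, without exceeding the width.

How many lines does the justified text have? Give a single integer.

Line 1: ['do', 'owl', 'that'] (min_width=11, slack=2)
Line 2: ['grass', 'clean'] (min_width=11, slack=2)
Line 3: ['chapter', 'year'] (min_width=12, slack=1)
Line 4: ['run', 'tired'] (min_width=9, slack=4)
Line 5: ['light', 'run'] (min_width=9, slack=4)
Line 6: ['storm', 'owl'] (min_width=9, slack=4)
Line 7: ['plane', 'the', 'big'] (min_width=13, slack=0)
Line 8: ['cloud', 'all'] (min_width=9, slack=4)
Line 9: ['angry', 'new'] (min_width=9, slack=4)
Line 10: ['salty', 'wind'] (min_width=10, slack=3)
Line 11: ['who', 'at'] (min_width=6, slack=7)
Line 12: ['version'] (min_width=7, slack=6)
Line 13: ['adventures'] (min_width=10, slack=3)
Line 14: ['north', 'tomato'] (min_width=12, slack=1)
Line 15: ['segment'] (min_width=7, slack=6)
Total lines: 15

Answer: 15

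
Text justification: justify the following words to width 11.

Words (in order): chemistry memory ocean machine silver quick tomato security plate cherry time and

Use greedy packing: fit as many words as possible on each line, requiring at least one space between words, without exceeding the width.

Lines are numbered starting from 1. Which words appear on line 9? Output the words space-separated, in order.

Answer: plate

Derivation:
Line 1: ['chemistry'] (min_width=9, slack=2)
Line 2: ['memory'] (min_width=6, slack=5)
Line 3: ['ocean'] (min_width=5, slack=6)
Line 4: ['machine'] (min_width=7, slack=4)
Line 5: ['silver'] (min_width=6, slack=5)
Line 6: ['quick'] (min_width=5, slack=6)
Line 7: ['tomato'] (min_width=6, slack=5)
Line 8: ['security'] (min_width=8, slack=3)
Line 9: ['plate'] (min_width=5, slack=6)
Line 10: ['cherry', 'time'] (min_width=11, slack=0)
Line 11: ['and'] (min_width=3, slack=8)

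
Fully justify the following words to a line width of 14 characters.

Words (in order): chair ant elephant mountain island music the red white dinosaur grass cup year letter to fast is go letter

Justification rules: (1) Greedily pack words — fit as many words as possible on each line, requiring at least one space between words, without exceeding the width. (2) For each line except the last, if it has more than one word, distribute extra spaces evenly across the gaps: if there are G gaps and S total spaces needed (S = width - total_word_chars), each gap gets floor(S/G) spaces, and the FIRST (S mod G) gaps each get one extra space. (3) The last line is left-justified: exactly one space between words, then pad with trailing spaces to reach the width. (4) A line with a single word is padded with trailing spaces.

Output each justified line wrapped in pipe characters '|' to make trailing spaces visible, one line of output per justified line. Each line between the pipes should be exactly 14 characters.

Answer: |chair      ant|
|elephant      |
|mountain      |
|island   music|
|the  red white|
|dinosaur grass|
|cup       year|
|letter to fast|
|is go letter  |

Derivation:
Line 1: ['chair', 'ant'] (min_width=9, slack=5)
Line 2: ['elephant'] (min_width=8, slack=6)
Line 3: ['mountain'] (min_width=8, slack=6)
Line 4: ['island', 'music'] (min_width=12, slack=2)
Line 5: ['the', 'red', 'white'] (min_width=13, slack=1)
Line 6: ['dinosaur', 'grass'] (min_width=14, slack=0)
Line 7: ['cup', 'year'] (min_width=8, slack=6)
Line 8: ['letter', 'to', 'fast'] (min_width=14, slack=0)
Line 9: ['is', 'go', 'letter'] (min_width=12, slack=2)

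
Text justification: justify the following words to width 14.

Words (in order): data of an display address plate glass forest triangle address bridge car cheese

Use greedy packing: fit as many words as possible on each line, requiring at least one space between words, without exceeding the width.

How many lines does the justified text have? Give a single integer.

Line 1: ['data', 'of', 'an'] (min_width=10, slack=4)
Line 2: ['display'] (min_width=7, slack=7)
Line 3: ['address', 'plate'] (min_width=13, slack=1)
Line 4: ['glass', 'forest'] (min_width=12, slack=2)
Line 5: ['triangle'] (min_width=8, slack=6)
Line 6: ['address', 'bridge'] (min_width=14, slack=0)
Line 7: ['car', 'cheese'] (min_width=10, slack=4)
Total lines: 7

Answer: 7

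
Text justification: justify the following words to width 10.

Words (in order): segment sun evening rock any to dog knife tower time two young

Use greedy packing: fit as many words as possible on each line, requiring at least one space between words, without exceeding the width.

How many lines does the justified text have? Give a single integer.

Answer: 8

Derivation:
Line 1: ['segment'] (min_width=7, slack=3)
Line 2: ['sun'] (min_width=3, slack=7)
Line 3: ['evening'] (min_width=7, slack=3)
Line 4: ['rock', 'any'] (min_width=8, slack=2)
Line 5: ['to', 'dog'] (min_width=6, slack=4)
Line 6: ['knife'] (min_width=5, slack=5)
Line 7: ['tower', 'time'] (min_width=10, slack=0)
Line 8: ['two', 'young'] (min_width=9, slack=1)
Total lines: 8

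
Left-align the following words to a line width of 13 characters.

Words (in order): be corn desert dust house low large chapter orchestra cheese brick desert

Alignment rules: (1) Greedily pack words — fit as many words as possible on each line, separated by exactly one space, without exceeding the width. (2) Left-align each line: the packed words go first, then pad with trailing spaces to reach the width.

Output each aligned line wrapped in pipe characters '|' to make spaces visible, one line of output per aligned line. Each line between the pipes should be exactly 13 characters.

Line 1: ['be', 'corn'] (min_width=7, slack=6)
Line 2: ['desert', 'dust'] (min_width=11, slack=2)
Line 3: ['house', 'low'] (min_width=9, slack=4)
Line 4: ['large', 'chapter'] (min_width=13, slack=0)
Line 5: ['orchestra'] (min_width=9, slack=4)
Line 6: ['cheese', 'brick'] (min_width=12, slack=1)
Line 7: ['desert'] (min_width=6, slack=7)

Answer: |be corn      |
|desert dust  |
|house low    |
|large chapter|
|orchestra    |
|cheese brick |
|desert       |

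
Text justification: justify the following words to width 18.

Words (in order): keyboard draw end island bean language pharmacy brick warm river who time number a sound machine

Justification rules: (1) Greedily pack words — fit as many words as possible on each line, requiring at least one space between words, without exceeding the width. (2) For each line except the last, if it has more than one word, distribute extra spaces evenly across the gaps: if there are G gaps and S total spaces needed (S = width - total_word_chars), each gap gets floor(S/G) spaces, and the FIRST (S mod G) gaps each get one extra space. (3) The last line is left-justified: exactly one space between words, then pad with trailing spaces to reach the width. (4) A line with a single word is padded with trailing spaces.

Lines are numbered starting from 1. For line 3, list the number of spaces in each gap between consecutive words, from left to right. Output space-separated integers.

Line 1: ['keyboard', 'draw', 'end'] (min_width=17, slack=1)
Line 2: ['island', 'bean'] (min_width=11, slack=7)
Line 3: ['language', 'pharmacy'] (min_width=17, slack=1)
Line 4: ['brick', 'warm', 'river'] (min_width=16, slack=2)
Line 5: ['who', 'time', 'number', 'a'] (min_width=17, slack=1)
Line 6: ['sound', 'machine'] (min_width=13, slack=5)

Answer: 2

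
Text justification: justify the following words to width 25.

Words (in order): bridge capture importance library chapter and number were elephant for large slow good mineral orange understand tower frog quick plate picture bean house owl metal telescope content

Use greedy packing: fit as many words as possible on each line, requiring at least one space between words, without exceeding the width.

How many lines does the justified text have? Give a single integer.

Answer: 8

Derivation:
Line 1: ['bridge', 'capture', 'importance'] (min_width=25, slack=0)
Line 2: ['library', 'chapter', 'and'] (min_width=19, slack=6)
Line 3: ['number', 'were', 'elephant', 'for'] (min_width=24, slack=1)
Line 4: ['large', 'slow', 'good', 'mineral'] (min_width=23, slack=2)
Line 5: ['orange', 'understand', 'tower'] (min_width=23, slack=2)
Line 6: ['frog', 'quick', 'plate', 'picture'] (min_width=24, slack=1)
Line 7: ['bean', 'house', 'owl', 'metal'] (min_width=20, slack=5)
Line 8: ['telescope', 'content'] (min_width=17, slack=8)
Total lines: 8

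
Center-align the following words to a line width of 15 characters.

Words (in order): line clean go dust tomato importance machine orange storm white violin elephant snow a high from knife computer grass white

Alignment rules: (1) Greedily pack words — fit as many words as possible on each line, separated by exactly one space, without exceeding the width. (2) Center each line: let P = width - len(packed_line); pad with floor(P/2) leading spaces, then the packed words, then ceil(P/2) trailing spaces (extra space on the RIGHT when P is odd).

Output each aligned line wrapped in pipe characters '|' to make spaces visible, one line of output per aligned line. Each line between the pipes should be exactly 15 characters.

Line 1: ['line', 'clean', 'go'] (min_width=13, slack=2)
Line 2: ['dust', 'tomato'] (min_width=11, slack=4)
Line 3: ['importance'] (min_width=10, slack=5)
Line 4: ['machine', 'orange'] (min_width=14, slack=1)
Line 5: ['storm', 'white'] (min_width=11, slack=4)
Line 6: ['violin', 'elephant'] (min_width=15, slack=0)
Line 7: ['snow', 'a', 'high'] (min_width=11, slack=4)
Line 8: ['from', 'knife'] (min_width=10, slack=5)
Line 9: ['computer', 'grass'] (min_width=14, slack=1)
Line 10: ['white'] (min_width=5, slack=10)

Answer: | line clean go |
|  dust tomato  |
|  importance   |
|machine orange |
|  storm white  |
|violin elephant|
|  snow a high  |
|  from knife   |
|computer grass |
|     white     |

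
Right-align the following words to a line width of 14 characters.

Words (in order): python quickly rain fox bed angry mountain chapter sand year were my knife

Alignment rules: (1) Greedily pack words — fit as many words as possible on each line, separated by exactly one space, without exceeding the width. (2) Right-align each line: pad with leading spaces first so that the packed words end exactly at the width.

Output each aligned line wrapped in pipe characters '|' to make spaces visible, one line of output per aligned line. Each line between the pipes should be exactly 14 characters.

Answer: |python quickly|
|  rain fox bed|
|angry mountain|
|  chapter sand|
|  year were my|
|         knife|

Derivation:
Line 1: ['python', 'quickly'] (min_width=14, slack=0)
Line 2: ['rain', 'fox', 'bed'] (min_width=12, slack=2)
Line 3: ['angry', 'mountain'] (min_width=14, slack=0)
Line 4: ['chapter', 'sand'] (min_width=12, slack=2)
Line 5: ['year', 'were', 'my'] (min_width=12, slack=2)
Line 6: ['knife'] (min_width=5, slack=9)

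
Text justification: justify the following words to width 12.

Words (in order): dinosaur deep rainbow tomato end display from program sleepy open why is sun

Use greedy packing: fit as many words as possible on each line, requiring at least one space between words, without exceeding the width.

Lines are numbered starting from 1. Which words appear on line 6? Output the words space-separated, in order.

Line 1: ['dinosaur'] (min_width=8, slack=4)
Line 2: ['deep', 'rainbow'] (min_width=12, slack=0)
Line 3: ['tomato', 'end'] (min_width=10, slack=2)
Line 4: ['display', 'from'] (min_width=12, slack=0)
Line 5: ['program'] (min_width=7, slack=5)
Line 6: ['sleepy', 'open'] (min_width=11, slack=1)
Line 7: ['why', 'is', 'sun'] (min_width=10, slack=2)

Answer: sleepy open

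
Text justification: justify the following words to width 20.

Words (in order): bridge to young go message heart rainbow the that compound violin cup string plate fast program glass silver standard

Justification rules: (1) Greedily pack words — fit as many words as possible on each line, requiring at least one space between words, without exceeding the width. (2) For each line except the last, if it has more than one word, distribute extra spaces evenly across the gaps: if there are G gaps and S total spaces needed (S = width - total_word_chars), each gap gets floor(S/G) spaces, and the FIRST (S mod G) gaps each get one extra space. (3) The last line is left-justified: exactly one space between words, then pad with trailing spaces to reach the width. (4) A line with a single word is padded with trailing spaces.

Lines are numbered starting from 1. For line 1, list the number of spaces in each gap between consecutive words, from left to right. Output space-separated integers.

Answer: 2 2 1

Derivation:
Line 1: ['bridge', 'to', 'young', 'go'] (min_width=18, slack=2)
Line 2: ['message', 'heart'] (min_width=13, slack=7)
Line 3: ['rainbow', 'the', 'that'] (min_width=16, slack=4)
Line 4: ['compound', 'violin', 'cup'] (min_width=19, slack=1)
Line 5: ['string', 'plate', 'fast'] (min_width=17, slack=3)
Line 6: ['program', 'glass', 'silver'] (min_width=20, slack=0)
Line 7: ['standard'] (min_width=8, slack=12)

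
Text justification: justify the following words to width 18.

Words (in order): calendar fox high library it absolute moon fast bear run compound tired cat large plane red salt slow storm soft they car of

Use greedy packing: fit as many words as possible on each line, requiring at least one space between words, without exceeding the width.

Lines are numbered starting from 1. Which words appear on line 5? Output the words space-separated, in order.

Line 1: ['calendar', 'fox', 'high'] (min_width=17, slack=1)
Line 2: ['library', 'it'] (min_width=10, slack=8)
Line 3: ['absolute', 'moon', 'fast'] (min_width=18, slack=0)
Line 4: ['bear', 'run', 'compound'] (min_width=17, slack=1)
Line 5: ['tired', 'cat', 'large'] (min_width=15, slack=3)
Line 6: ['plane', 'red', 'salt'] (min_width=14, slack=4)
Line 7: ['slow', 'storm', 'soft'] (min_width=15, slack=3)
Line 8: ['they', 'car', 'of'] (min_width=11, slack=7)

Answer: tired cat large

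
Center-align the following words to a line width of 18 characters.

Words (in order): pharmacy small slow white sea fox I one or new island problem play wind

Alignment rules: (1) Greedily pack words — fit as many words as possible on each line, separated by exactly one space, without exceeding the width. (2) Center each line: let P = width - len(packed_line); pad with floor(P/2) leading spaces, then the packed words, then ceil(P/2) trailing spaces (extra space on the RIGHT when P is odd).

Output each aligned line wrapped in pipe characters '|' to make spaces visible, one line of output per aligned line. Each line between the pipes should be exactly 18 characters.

Answer: |  pharmacy small  |
|slow white sea fox|
|   I one or new   |
|  island problem  |
|    play wind     |

Derivation:
Line 1: ['pharmacy', 'small'] (min_width=14, slack=4)
Line 2: ['slow', 'white', 'sea', 'fox'] (min_width=18, slack=0)
Line 3: ['I', 'one', 'or', 'new'] (min_width=12, slack=6)
Line 4: ['island', 'problem'] (min_width=14, slack=4)
Line 5: ['play', 'wind'] (min_width=9, slack=9)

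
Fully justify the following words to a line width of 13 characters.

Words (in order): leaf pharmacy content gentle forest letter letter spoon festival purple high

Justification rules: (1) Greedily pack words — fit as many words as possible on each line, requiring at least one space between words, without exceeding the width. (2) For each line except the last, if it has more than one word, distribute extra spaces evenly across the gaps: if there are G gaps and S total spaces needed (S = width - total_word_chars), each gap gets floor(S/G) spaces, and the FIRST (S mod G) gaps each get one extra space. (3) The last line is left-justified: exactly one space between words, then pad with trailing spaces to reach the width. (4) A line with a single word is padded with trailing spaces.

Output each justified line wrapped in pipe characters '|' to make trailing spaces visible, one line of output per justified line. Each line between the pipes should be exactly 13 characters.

Line 1: ['leaf', 'pharmacy'] (min_width=13, slack=0)
Line 2: ['content'] (min_width=7, slack=6)
Line 3: ['gentle', 'forest'] (min_width=13, slack=0)
Line 4: ['letter', 'letter'] (min_width=13, slack=0)
Line 5: ['spoon'] (min_width=5, slack=8)
Line 6: ['festival'] (min_width=8, slack=5)
Line 7: ['purple', 'high'] (min_width=11, slack=2)

Answer: |leaf pharmacy|
|content      |
|gentle forest|
|letter letter|
|spoon        |
|festival     |
|purple high  |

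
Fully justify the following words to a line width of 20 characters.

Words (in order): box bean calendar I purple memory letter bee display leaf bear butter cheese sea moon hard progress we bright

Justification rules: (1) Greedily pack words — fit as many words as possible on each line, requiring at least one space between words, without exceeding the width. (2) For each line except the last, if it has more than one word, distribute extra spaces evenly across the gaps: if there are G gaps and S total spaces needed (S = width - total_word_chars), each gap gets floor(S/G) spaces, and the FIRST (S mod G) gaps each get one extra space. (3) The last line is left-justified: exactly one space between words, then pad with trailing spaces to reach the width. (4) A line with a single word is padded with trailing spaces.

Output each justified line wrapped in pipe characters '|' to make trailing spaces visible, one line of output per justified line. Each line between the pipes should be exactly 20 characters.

Answer: |box  bean calendar I|
|purple memory letter|
|bee   display   leaf|
|bear  butter  cheese|
|sea     moon    hard|
|progress we bright  |

Derivation:
Line 1: ['box', 'bean', 'calendar', 'I'] (min_width=19, slack=1)
Line 2: ['purple', 'memory', 'letter'] (min_width=20, slack=0)
Line 3: ['bee', 'display', 'leaf'] (min_width=16, slack=4)
Line 4: ['bear', 'butter', 'cheese'] (min_width=18, slack=2)
Line 5: ['sea', 'moon', 'hard'] (min_width=13, slack=7)
Line 6: ['progress', 'we', 'bright'] (min_width=18, slack=2)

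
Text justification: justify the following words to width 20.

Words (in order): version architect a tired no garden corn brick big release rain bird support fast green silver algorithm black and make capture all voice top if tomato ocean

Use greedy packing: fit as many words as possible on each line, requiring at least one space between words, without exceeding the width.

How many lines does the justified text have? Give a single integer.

Answer: 9

Derivation:
Line 1: ['version', 'architect', 'a'] (min_width=19, slack=1)
Line 2: ['tired', 'no', 'garden', 'corn'] (min_width=20, slack=0)
Line 3: ['brick', 'big', 'release'] (min_width=17, slack=3)
Line 4: ['rain', 'bird', 'support'] (min_width=17, slack=3)
Line 5: ['fast', 'green', 'silver'] (min_width=17, slack=3)
Line 6: ['algorithm', 'black', 'and'] (min_width=19, slack=1)
Line 7: ['make', 'capture', 'all'] (min_width=16, slack=4)
Line 8: ['voice', 'top', 'if', 'tomato'] (min_width=19, slack=1)
Line 9: ['ocean'] (min_width=5, slack=15)
Total lines: 9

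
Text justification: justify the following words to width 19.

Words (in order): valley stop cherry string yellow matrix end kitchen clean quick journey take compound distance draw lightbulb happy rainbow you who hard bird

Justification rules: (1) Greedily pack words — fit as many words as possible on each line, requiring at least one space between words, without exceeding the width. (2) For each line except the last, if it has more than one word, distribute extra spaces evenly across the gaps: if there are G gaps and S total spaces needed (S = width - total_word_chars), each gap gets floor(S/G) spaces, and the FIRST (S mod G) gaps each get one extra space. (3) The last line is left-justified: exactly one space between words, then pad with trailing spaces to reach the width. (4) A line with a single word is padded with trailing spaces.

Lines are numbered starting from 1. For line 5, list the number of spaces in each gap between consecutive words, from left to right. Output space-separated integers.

Line 1: ['valley', 'stop', 'cherry'] (min_width=18, slack=1)
Line 2: ['string', 'yellow'] (min_width=13, slack=6)
Line 3: ['matrix', 'end', 'kitchen'] (min_width=18, slack=1)
Line 4: ['clean', 'quick', 'journey'] (min_width=19, slack=0)
Line 5: ['take', 'compound'] (min_width=13, slack=6)
Line 6: ['distance', 'draw'] (min_width=13, slack=6)
Line 7: ['lightbulb', 'happy'] (min_width=15, slack=4)
Line 8: ['rainbow', 'you', 'who'] (min_width=15, slack=4)
Line 9: ['hard', 'bird'] (min_width=9, slack=10)

Answer: 7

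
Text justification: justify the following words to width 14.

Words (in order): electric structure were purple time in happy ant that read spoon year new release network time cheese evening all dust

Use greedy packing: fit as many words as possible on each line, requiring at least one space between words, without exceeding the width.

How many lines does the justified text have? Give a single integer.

Answer: 10

Derivation:
Line 1: ['electric'] (min_width=8, slack=6)
Line 2: ['structure', 'were'] (min_width=14, slack=0)
Line 3: ['purple', 'time', 'in'] (min_width=14, slack=0)
Line 4: ['happy', 'ant', 'that'] (min_width=14, slack=0)
Line 5: ['read', 'spoon'] (min_width=10, slack=4)
Line 6: ['year', 'new'] (min_width=8, slack=6)
Line 7: ['release'] (min_width=7, slack=7)
Line 8: ['network', 'time'] (min_width=12, slack=2)
Line 9: ['cheese', 'evening'] (min_width=14, slack=0)
Line 10: ['all', 'dust'] (min_width=8, slack=6)
Total lines: 10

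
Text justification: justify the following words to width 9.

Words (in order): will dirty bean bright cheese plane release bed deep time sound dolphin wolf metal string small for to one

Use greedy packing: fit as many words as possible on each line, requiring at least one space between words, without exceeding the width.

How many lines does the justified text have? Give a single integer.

Answer: 16

Derivation:
Line 1: ['will'] (min_width=4, slack=5)
Line 2: ['dirty'] (min_width=5, slack=4)
Line 3: ['bean'] (min_width=4, slack=5)
Line 4: ['bright'] (min_width=6, slack=3)
Line 5: ['cheese'] (min_width=6, slack=3)
Line 6: ['plane'] (min_width=5, slack=4)
Line 7: ['release'] (min_width=7, slack=2)
Line 8: ['bed', 'deep'] (min_width=8, slack=1)
Line 9: ['time'] (min_width=4, slack=5)
Line 10: ['sound'] (min_width=5, slack=4)
Line 11: ['dolphin'] (min_width=7, slack=2)
Line 12: ['wolf'] (min_width=4, slack=5)
Line 13: ['metal'] (min_width=5, slack=4)
Line 14: ['string'] (min_width=6, slack=3)
Line 15: ['small', 'for'] (min_width=9, slack=0)
Line 16: ['to', 'one'] (min_width=6, slack=3)
Total lines: 16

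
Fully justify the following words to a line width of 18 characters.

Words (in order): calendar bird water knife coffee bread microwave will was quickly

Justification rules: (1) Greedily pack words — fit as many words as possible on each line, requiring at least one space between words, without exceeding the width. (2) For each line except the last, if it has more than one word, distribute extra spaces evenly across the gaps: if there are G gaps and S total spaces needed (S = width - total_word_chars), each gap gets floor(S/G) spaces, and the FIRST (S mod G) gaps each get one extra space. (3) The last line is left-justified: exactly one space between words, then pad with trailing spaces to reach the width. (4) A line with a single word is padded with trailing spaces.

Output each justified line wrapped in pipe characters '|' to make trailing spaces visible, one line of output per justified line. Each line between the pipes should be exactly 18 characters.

Answer: |calendar      bird|
|water knife coffee|
|bread    microwave|
|will was quickly  |

Derivation:
Line 1: ['calendar', 'bird'] (min_width=13, slack=5)
Line 2: ['water', 'knife', 'coffee'] (min_width=18, slack=0)
Line 3: ['bread', 'microwave'] (min_width=15, slack=3)
Line 4: ['will', 'was', 'quickly'] (min_width=16, slack=2)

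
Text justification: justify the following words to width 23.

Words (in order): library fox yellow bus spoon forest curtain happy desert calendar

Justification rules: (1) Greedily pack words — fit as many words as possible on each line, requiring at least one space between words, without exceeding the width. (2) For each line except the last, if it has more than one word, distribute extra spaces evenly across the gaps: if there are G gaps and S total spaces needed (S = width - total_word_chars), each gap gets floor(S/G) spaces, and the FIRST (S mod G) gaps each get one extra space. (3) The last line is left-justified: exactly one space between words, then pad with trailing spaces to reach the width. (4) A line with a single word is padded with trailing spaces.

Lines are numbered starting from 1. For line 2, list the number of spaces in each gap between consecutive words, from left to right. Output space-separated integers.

Line 1: ['library', 'fox', 'yellow', 'bus'] (min_width=22, slack=1)
Line 2: ['spoon', 'forest', 'curtain'] (min_width=20, slack=3)
Line 3: ['happy', 'desert', 'calendar'] (min_width=21, slack=2)

Answer: 3 2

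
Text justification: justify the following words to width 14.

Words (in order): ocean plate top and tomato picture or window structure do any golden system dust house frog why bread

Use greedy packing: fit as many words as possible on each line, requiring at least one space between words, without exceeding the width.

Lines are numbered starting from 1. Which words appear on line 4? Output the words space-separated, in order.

Line 1: ['ocean', 'plate'] (min_width=11, slack=3)
Line 2: ['top', 'and', 'tomato'] (min_width=14, slack=0)
Line 3: ['picture', 'or'] (min_width=10, slack=4)
Line 4: ['window'] (min_width=6, slack=8)
Line 5: ['structure', 'do'] (min_width=12, slack=2)
Line 6: ['any', 'golden'] (min_width=10, slack=4)
Line 7: ['system', 'dust'] (min_width=11, slack=3)
Line 8: ['house', 'frog', 'why'] (min_width=14, slack=0)
Line 9: ['bread'] (min_width=5, slack=9)

Answer: window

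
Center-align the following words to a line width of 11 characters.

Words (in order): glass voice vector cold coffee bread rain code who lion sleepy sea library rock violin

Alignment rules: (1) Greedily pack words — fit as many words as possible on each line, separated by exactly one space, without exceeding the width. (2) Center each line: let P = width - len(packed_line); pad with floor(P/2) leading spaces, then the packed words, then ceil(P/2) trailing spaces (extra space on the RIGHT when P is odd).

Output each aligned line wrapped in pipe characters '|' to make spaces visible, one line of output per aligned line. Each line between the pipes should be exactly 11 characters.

Answer: |glass voice|
|vector cold|
|  coffee   |
|bread rain |
| code who  |
|lion sleepy|
|sea library|
|rock violin|

Derivation:
Line 1: ['glass', 'voice'] (min_width=11, slack=0)
Line 2: ['vector', 'cold'] (min_width=11, slack=0)
Line 3: ['coffee'] (min_width=6, slack=5)
Line 4: ['bread', 'rain'] (min_width=10, slack=1)
Line 5: ['code', 'who'] (min_width=8, slack=3)
Line 6: ['lion', 'sleepy'] (min_width=11, slack=0)
Line 7: ['sea', 'library'] (min_width=11, slack=0)
Line 8: ['rock', 'violin'] (min_width=11, slack=0)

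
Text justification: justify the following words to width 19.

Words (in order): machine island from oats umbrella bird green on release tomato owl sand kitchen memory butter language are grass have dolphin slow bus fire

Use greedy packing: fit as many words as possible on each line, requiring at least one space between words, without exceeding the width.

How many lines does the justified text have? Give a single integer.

Line 1: ['machine', 'island', 'from'] (min_width=19, slack=0)
Line 2: ['oats', 'umbrella', 'bird'] (min_width=18, slack=1)
Line 3: ['green', 'on', 'release'] (min_width=16, slack=3)
Line 4: ['tomato', 'owl', 'sand'] (min_width=15, slack=4)
Line 5: ['kitchen', 'memory'] (min_width=14, slack=5)
Line 6: ['butter', 'language', 'are'] (min_width=19, slack=0)
Line 7: ['grass', 'have', 'dolphin'] (min_width=18, slack=1)
Line 8: ['slow', 'bus', 'fire'] (min_width=13, slack=6)
Total lines: 8

Answer: 8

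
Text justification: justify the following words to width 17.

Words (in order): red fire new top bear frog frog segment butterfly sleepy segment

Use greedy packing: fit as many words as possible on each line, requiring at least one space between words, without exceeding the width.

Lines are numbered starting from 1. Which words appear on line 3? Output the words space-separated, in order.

Answer: segment butterfly

Derivation:
Line 1: ['red', 'fire', 'new', 'top'] (min_width=16, slack=1)
Line 2: ['bear', 'frog', 'frog'] (min_width=14, slack=3)
Line 3: ['segment', 'butterfly'] (min_width=17, slack=0)
Line 4: ['sleepy', 'segment'] (min_width=14, slack=3)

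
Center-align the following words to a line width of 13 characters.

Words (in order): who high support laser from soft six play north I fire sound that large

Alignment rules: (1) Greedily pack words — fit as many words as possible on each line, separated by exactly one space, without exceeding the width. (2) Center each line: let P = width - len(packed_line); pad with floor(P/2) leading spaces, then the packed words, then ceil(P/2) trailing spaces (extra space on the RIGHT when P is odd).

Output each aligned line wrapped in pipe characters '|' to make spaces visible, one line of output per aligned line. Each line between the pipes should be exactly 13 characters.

Line 1: ['who', 'high'] (min_width=8, slack=5)
Line 2: ['support', 'laser'] (min_width=13, slack=0)
Line 3: ['from', 'soft', 'six'] (min_width=13, slack=0)
Line 4: ['play', 'north', 'I'] (min_width=12, slack=1)
Line 5: ['fire', 'sound'] (min_width=10, slack=3)
Line 6: ['that', 'large'] (min_width=10, slack=3)

Answer: |  who high   |
|support laser|
|from soft six|
|play north I |
| fire sound  |
| that large  |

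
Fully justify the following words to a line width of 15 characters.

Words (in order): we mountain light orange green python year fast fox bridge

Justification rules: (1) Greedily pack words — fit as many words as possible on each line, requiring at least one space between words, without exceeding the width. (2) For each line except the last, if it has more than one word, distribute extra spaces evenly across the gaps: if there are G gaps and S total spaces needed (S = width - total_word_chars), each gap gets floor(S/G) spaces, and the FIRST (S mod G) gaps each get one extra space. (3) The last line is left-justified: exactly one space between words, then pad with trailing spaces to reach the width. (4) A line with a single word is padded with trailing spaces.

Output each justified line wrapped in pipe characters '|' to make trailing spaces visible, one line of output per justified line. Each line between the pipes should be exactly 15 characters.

Line 1: ['we', 'mountain'] (min_width=11, slack=4)
Line 2: ['light', 'orange'] (min_width=12, slack=3)
Line 3: ['green', 'python'] (min_width=12, slack=3)
Line 4: ['year', 'fast', 'fox'] (min_width=13, slack=2)
Line 5: ['bridge'] (min_width=6, slack=9)

Answer: |we     mountain|
|light    orange|
|green    python|
|year  fast  fox|
|bridge         |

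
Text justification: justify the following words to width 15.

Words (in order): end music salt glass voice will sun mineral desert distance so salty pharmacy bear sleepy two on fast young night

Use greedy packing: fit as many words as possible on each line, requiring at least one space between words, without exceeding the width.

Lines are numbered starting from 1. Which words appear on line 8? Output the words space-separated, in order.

Answer: on fast young

Derivation:
Line 1: ['end', 'music', 'salt'] (min_width=14, slack=1)
Line 2: ['glass', 'voice'] (min_width=11, slack=4)
Line 3: ['will', 'sun'] (min_width=8, slack=7)
Line 4: ['mineral', 'desert'] (min_width=14, slack=1)
Line 5: ['distance', 'so'] (min_width=11, slack=4)
Line 6: ['salty', 'pharmacy'] (min_width=14, slack=1)
Line 7: ['bear', 'sleepy', 'two'] (min_width=15, slack=0)
Line 8: ['on', 'fast', 'young'] (min_width=13, slack=2)
Line 9: ['night'] (min_width=5, slack=10)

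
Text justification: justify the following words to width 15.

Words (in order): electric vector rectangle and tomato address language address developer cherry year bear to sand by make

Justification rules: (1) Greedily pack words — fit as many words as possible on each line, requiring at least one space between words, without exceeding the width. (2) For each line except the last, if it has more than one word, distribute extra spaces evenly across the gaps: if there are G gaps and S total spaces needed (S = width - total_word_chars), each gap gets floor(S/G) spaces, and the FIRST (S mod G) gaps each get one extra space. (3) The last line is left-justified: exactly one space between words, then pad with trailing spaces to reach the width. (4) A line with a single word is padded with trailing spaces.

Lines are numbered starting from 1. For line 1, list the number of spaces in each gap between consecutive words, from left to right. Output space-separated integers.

Answer: 1

Derivation:
Line 1: ['electric', 'vector'] (min_width=15, slack=0)
Line 2: ['rectangle', 'and'] (min_width=13, slack=2)
Line 3: ['tomato', 'address'] (min_width=14, slack=1)
Line 4: ['language'] (min_width=8, slack=7)
Line 5: ['address'] (min_width=7, slack=8)
Line 6: ['developer'] (min_width=9, slack=6)
Line 7: ['cherry', 'year'] (min_width=11, slack=4)
Line 8: ['bear', 'to', 'sand', 'by'] (min_width=15, slack=0)
Line 9: ['make'] (min_width=4, slack=11)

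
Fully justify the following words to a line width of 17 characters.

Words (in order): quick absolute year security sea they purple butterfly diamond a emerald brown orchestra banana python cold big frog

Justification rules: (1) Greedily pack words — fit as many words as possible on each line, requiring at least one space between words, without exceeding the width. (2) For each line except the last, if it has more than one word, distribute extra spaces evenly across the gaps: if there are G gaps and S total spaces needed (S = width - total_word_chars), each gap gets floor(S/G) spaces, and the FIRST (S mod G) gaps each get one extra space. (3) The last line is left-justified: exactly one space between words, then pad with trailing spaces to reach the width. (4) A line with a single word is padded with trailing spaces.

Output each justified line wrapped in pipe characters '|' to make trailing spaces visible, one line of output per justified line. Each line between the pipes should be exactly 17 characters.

Line 1: ['quick', 'absolute'] (min_width=14, slack=3)
Line 2: ['year', 'security', 'sea'] (min_width=17, slack=0)
Line 3: ['they', 'purple'] (min_width=11, slack=6)
Line 4: ['butterfly', 'diamond'] (min_width=17, slack=0)
Line 5: ['a', 'emerald', 'brown'] (min_width=15, slack=2)
Line 6: ['orchestra', 'banana'] (min_width=16, slack=1)
Line 7: ['python', 'cold', 'big'] (min_width=15, slack=2)
Line 8: ['frog'] (min_width=4, slack=13)

Answer: |quick    absolute|
|year security sea|
|they       purple|
|butterfly diamond|
|a  emerald  brown|
|orchestra  banana|
|python  cold  big|
|frog             |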